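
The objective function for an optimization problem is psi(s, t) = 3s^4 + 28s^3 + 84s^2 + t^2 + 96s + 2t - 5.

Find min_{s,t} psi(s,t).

-70

psi(s,t) separates as P(s) + Q(t) − 5, so its minimum is min P + min Q − 5.
P'(s) = 12(s + 1)(s + 2)(s + 4) vanishes at s ∈ {-4, -2, -1}; Q'(t) = 2(t + 1) vanishes at t ∈ {-1}.
Local minima of P (where P''>0): P(-4)=-64, P(-1)=-37. Local minima of Q: Q(-1)=-1.
So the global minimum of psi is P(-4) + Q(-1) − 5 = -64 − 1 − 5 = -70, attained at (-4, -1).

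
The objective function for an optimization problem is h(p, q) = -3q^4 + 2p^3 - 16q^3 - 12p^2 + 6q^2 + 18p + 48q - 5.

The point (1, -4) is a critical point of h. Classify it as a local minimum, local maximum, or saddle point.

The mixed partial ∂²h/∂p∂q is 0, so the Hessian at any point is diag(h_pp, h_qq) = diag(12(p - 2), 12(-3q^2 - 8q + 1)).
At (1, -4): H = diag(-12, -180).
Both eigenvalues are negative, so H is negative definite: a local maximum.

local maximum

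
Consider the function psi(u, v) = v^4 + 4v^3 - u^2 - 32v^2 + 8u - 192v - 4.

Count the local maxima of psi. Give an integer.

psi separates as a function of u plus a function of v, so ∇psi=0 decouples.
∂psi/∂u = -2(u - 4) = 0 at u ∈ {4}; ∂psi/∂v = 4(v - 4)(v + 3)(v + 4) = 0 at v ∈ {-4, -3, 4}.
The Hessian is diagonal: diag(psi_uu, psi_vv). Second derivatives: psi_uu(4)=-2; psi_vv(-4)=32, psi_vv(-3)=-28, psi_vv(4)=224.
Local maxima occur where both diagonal entries negative: (4, -3). Count: 1.

1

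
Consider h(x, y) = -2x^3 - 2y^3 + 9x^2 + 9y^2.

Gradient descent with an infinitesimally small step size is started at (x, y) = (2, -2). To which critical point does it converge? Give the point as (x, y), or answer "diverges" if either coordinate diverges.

(0, 0)

h is separable, so gradient descent decouples: x follows -∂h/∂x, y follows -∂h/∂y.
∂h/∂x = -6x(x - 3); at x=2 this is 12, so x decreases.
∂h/∂y = -6y(y - 3); at y=-2 this is -60, so y increases.
x converges to its nearest critical value 0 (a local min of the x-part); y converges to 0. The iterate converges to (0, 0).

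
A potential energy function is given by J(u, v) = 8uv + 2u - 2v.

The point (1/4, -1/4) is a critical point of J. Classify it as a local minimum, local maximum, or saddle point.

The Hessian of J is constant: H = [[0, 8], [8, 0]].
det(H) = 0·0 − 8² = -64.
Since det(H) < 0, H is indefinite and the critical point is a saddle point.

saddle point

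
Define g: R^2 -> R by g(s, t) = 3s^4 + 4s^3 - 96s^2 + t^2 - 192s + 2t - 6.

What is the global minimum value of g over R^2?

-1287

g(s,t) separates as P(s) + Q(t) − 6, so its minimum is min P + min Q − 6.
P'(s) = 12(s - 4)(s + 1)(s + 4) vanishes at s ∈ {-4, -1, 4}; Q'(t) = 2(t + 1) vanishes at t ∈ {-1}.
Local minima of P (where P''>0): P(-4)=-256, P(4)=-1280. Local minima of Q: Q(-1)=-1.
So the global minimum of g is P(4) + Q(-1) − 6 = -1280 − 1 − 6 = -1287, attained at (4, -1).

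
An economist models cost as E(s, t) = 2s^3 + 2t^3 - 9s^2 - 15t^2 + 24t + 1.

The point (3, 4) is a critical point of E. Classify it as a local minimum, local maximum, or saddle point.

The mixed partial ∂²E/∂s∂t is 0, so the Hessian at any point is diag(E_ss, E_tt) = diag(6(2s - 3), 6(2t - 5)).
At (3, 4): H = diag(18, 18).
Both eigenvalues are positive, so H is positive definite: a local minimum.

local minimum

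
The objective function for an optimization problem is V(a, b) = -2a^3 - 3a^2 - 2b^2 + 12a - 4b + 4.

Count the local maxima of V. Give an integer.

V separates as a function of a plus a function of b, so ∇V=0 decouples.
∂V/∂a = -6(a - 1)(a + 2) = 0 at a ∈ {-2, 1}; ∂V/∂b = -4(b + 1) = 0 at b ∈ {-1}.
The Hessian is diagonal: diag(V_aa, V_bb). Second derivatives: V_aa(-2)=18, V_aa(1)=-18; V_bb(-1)=-4.
Local maxima occur where both diagonal entries negative: (1, -1). Count: 1.

1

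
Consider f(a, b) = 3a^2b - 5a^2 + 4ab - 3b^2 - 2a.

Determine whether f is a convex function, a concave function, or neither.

The term 3a^2b is cubic, so the Hessian is not constant.
∂²f/∂a² = 6b - 10, which takes both signs as b varies (negative for sufficiently negative b). A diagonal entry of the Hessian changing sign means the Hessian is neither positive- nor negative-semidefinite on all of R^2.

neither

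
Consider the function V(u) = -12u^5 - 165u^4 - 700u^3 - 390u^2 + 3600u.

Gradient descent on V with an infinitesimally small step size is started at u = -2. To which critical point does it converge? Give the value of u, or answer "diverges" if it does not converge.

V'(u) = -60(u - 1)(u + 3)(u + 4)(u + 5), so V'(-2) = 1080.
Gradient descent moves in the -V' direction, i.e. u is decreasing.
The nearest critical point in that direction is u = -3, where V'' = 480 > 0 (a local minimum). The iterate converges there.

-3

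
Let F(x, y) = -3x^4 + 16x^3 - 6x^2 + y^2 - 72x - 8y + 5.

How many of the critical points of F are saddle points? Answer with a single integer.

2

F separates as a function of x plus a function of y, so ∇F=0 decouples.
∂F/∂x = -12(x - 3)(x - 2)(x + 1) = 0 at x ∈ {-1, 2, 3}; ∂F/∂y = 2(y - 4) = 0 at y ∈ {4}.
The Hessian is diagonal: diag(F_xx, F_yy). Second derivatives: F_xx(-1)=-144, F_xx(2)=36, F_xx(3)=-48; F_yy(4)=2.
Saddle points occur where the two diagonal entries have opposite signs: (-1, 4), (3, 4). Count: 2.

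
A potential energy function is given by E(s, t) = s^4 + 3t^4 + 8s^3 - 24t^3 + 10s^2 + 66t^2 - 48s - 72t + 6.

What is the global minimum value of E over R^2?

-50

E(s,t) separates as P(s) + Q(t) + 6, so its minimum is min P + min Q + 6.
P'(s) = 4(s - 1)(s + 3)(s + 4) vanishes at s ∈ {-4, -3, 1}; Q'(t) = 12(t - 3)(t - 2)(t - 1) vanishes at t ∈ {1, 2, 3}.
Local minima of P (where P''>0): P(-4)=96, P(1)=-29. Local minima of Q: Q(1)=-27, Q(3)=-27.
So the global minimum of E is P(1) + Q(1) + 6 = -29 − 27 + 6 = -50, attained at (1, 1).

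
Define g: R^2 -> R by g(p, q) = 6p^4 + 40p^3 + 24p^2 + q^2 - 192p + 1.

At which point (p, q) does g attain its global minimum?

(1, 0)

g(p,q) separates as A(p) + B(q) + 1, so its minimum is min A + min B + 1.
A'(p) = 24(p - 1)(p + 2)(p + 4) vanishes at p ∈ {-4, -2, 1}; B'(q) = 2q vanishes at q ∈ {0}.
Local minima of A (where A''>0): A(-4)=128, A(1)=-122. Local minima of B: B(0)=0.
So the global minimum of g is A(1) + B(0) + 1 = -122 + 0 + 1 = -121, attained at (1, 0).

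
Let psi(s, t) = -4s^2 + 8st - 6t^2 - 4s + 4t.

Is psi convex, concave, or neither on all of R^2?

concave

psi is quadratic, so its Hessian is the constant matrix H = [[-8, 8], [8, -12]].
det(H) = 32, tr(H) = -20.
det(H) > 0 and tr(H) < 0, so H is negative definite everywhere: concave.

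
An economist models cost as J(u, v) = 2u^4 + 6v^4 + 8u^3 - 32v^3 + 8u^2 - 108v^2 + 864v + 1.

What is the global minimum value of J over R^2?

-2213

J(u,v) separates as P(u) + Q(v) + 1, so its minimum is min P + min Q + 1.
P'(u) = 8u(u + 1)(u + 2) vanishes at u ∈ {-2, -1, 0}; Q'(v) = 24(v - 4)(v - 3)(v + 3) vanishes at v ∈ {-3, 3, 4}.
Local minima of P (where P''>0): P(-2)=0, P(0)=0. Local minima of Q: Q(-3)=-2214, Q(4)=1216.
So the global minimum of J is P(-2) + Q(-3) + 1 = 0 − 2214 + 1 = -2213, attained at (-2, -3).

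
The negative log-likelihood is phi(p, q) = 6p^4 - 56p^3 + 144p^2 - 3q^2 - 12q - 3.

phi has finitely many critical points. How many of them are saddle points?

2

phi separates as a function of p plus a function of q, so ∇phi=0 decouples.
∂phi/∂p = 24p(p - 4)(p - 3) = 0 at p ∈ {0, 3, 4}; ∂phi/∂q = -6(q + 2) = 0 at q ∈ {-2}.
The Hessian is diagonal: diag(phi_pp, phi_qq). Second derivatives: phi_pp(0)=288, phi_pp(3)=-72, phi_pp(4)=96; phi_qq(-2)=-6.
Saddle points occur where the two diagonal entries have opposite signs: (0, -2), (4, -2). Count: 2.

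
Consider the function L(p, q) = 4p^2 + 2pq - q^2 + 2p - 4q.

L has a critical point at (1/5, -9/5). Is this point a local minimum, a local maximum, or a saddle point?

saddle point

The Hessian of L is constant: H = [[8, 2], [2, -2]].
det(H) = 8·(-2) − 2² = -20.
Since det(H) < 0, H is indefinite and the critical point is a saddle point.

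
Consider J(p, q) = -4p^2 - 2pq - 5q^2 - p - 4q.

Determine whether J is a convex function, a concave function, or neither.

concave

J is quadratic, so its Hessian is the constant matrix H = [[-8, -2], [-2, -10]].
det(H) = 76, tr(H) = -18.
det(H) > 0 and tr(H) < 0, so H is negative definite everywhere: concave.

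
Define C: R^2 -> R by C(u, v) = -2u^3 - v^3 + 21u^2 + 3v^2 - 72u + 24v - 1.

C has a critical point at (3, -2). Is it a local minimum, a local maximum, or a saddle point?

local minimum

The mixed partial ∂²C/∂u∂v is 0, so the Hessian at any point is diag(C_uu, C_vv) = diag(6(-2u + 7), 6(-v + 1)).
At (3, -2): H = diag(6, 18).
Both eigenvalues are positive, so H is positive definite: a local minimum.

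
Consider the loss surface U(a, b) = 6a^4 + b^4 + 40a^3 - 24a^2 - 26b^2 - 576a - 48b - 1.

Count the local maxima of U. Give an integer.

1

U separates as a function of a plus a function of b, so ∇U=0 decouples.
∂U/∂a = 24(a - 2)(a + 3)(a + 4) = 0 at a ∈ {-4, -3, 2}; ∂U/∂b = 4(b - 4)(b + 1)(b + 3) = 0 at b ∈ {-3, -1, 4}.
The Hessian is diagonal: diag(U_aa, U_bb). Second derivatives: U_aa(-4)=144, U_aa(-3)=-120, U_aa(2)=720; U_bb(-3)=56, U_bb(-1)=-40, U_bb(4)=140.
Local maxima occur where both diagonal entries negative: (-3, -1). Count: 1.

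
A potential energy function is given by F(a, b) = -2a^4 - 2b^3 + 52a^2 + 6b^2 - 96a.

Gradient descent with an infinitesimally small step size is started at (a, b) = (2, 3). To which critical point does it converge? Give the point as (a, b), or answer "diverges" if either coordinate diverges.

F is separable, so gradient descent decouples: a follows -∂F/∂a, b follows -∂F/∂b.
∂F/∂a = -8(a - 3)(a - 1)(a + 4); at a=2 this is 48, so a decreases.
∂F/∂b = -6b(b - 2); at b=3 this is -18, so b increases.
The b-coordinate has no critical point in that direction and runs off to infinity.

diverges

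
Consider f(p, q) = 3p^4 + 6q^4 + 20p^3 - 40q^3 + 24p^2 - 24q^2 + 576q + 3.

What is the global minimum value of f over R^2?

-957

f(p,q) separates as A(p) + B(q) + 3, so its minimum is min A + min B + 3.
A'(p) = 12p(p + 1)(p + 4) vanishes at p ∈ {-4, -1, 0}; B'(q) = 24(q - 4)(q - 3)(q + 2) vanishes at q ∈ {-2, 3, 4}.
Local minima of A (where A''>0): A(-4)=-128, A(0)=0. Local minima of B: B(-2)=-832, B(4)=896.
So the global minimum of f is A(-4) + B(-2) + 3 = -128 − 832 + 3 = -957, attained at (-4, -2).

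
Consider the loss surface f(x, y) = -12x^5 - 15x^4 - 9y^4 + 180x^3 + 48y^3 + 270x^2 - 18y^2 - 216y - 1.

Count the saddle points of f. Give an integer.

f separates as a function of x plus a function of y, so ∇f=0 decouples.
∂f/∂x = -60x(x - 3)(x + 1)(x + 3) = 0 at x ∈ {-3, -1, 0, 3}; ∂f/∂y = -36(y - 3)(y - 2)(y + 1) = 0 at y ∈ {-1, 2, 3}.
The Hessian is diagonal: diag(f_xx, f_yy). Second derivatives: f_xx(-3)=2160, f_xx(-1)=-480, f_xx(0)=540, f_xx(3)=-4320; f_yy(-1)=-432, f_yy(2)=108, f_yy(3)=-144.
Saddle points occur where the two diagonal entries have opposite signs: (-3, -1), (-3, 3), (-1, 2), (0, -1), (0, 3), (3, 2). Count: 6.

6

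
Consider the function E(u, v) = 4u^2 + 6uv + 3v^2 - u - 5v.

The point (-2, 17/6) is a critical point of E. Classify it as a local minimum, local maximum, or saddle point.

The Hessian of E is constant: H = [[8, 6], [6, 6]].
det(H) = 8·6 − 6² = 12.
det(H) > 0 and tr(H) = 14 > 0, so H is positive definite and the point is a local minimum.

local minimum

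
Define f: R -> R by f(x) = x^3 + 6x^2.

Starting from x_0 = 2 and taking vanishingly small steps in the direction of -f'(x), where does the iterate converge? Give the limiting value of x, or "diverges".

0

f'(x) = 3x(x + 4), so f'(2) = 36.
Gradient descent moves in the -f' direction, i.e. x is decreasing.
The nearest critical point in that direction is x = 0, where f'' = 12 > 0 (a local minimum). The iterate converges there.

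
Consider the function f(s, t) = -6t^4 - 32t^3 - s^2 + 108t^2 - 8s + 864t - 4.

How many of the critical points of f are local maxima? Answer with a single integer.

f separates as a function of s plus a function of t, so ∇f=0 decouples.
∂f/∂s = -2(s + 4) = 0 at s ∈ {-4}; ∂f/∂t = -24(t - 3)(t + 3)(t + 4) = 0 at t ∈ {-4, -3, 3}.
The Hessian is diagonal: diag(f_ss, f_tt). Second derivatives: f_ss(-4)=-2; f_tt(-4)=-168, f_tt(-3)=144, f_tt(3)=-1008.
Local maxima occur where both diagonal entries negative: (-4, -4), (-4, 3). Count: 2.

2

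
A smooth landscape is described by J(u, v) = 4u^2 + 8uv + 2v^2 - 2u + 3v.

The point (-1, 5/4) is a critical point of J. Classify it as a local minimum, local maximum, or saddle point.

saddle point

The Hessian of J is constant: H = [[8, 8], [8, 4]].
det(H) = 8·4 − 8² = -32.
Since det(H) < 0, H is indefinite and the critical point is a saddle point.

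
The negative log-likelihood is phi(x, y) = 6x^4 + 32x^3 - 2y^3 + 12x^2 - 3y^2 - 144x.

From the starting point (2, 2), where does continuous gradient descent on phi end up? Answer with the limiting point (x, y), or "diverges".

diverges

phi is separable, so gradient descent decouples: x follows -∂phi/∂x, y follows -∂phi/∂y.
∂phi/∂x = 24(x - 1)(x + 2)(x + 3); at x=2 this is 480, so x decreases.
∂phi/∂y = -6y(y + 1); at y=2 this is -36, so y increases.
The y-coordinate has no critical point in that direction and runs off to infinity.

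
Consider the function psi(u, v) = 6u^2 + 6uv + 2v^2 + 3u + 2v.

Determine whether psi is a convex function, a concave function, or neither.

convex

psi is quadratic, so its Hessian is the constant matrix H = [[12, 6], [6, 4]].
det(H) = 12, tr(H) = 16.
det(H) > 0 and tr(H) > 0, so H is positive definite everywhere: convex.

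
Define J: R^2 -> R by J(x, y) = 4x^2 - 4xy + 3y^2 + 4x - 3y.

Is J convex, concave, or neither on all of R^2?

convex

J is quadratic, so its Hessian is the constant matrix H = [[8, -4], [-4, 6]].
det(H) = 32, tr(H) = 14.
det(H) > 0 and tr(H) > 0, so H is positive definite everywhere: convex.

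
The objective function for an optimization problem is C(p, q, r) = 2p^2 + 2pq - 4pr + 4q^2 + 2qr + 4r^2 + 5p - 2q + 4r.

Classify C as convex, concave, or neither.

convex

C is quadratic, so its Hessian is the constant matrix H = [[4, 2, -4], [2, 8, 2], [-4, 2, 8]].
Leading principal minors: 4, 28, 48.
All positive ⇒ H ≻ 0 ⇒ convex.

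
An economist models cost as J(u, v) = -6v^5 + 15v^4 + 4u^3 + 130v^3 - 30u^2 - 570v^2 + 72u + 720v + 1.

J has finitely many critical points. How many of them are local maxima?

J separates as a function of u plus a function of v, so ∇J=0 decouples.
∂J/∂u = 12(u - 3)(u - 2) = 0 at u ∈ {2, 3}; ∂J/∂v = -30(v - 3)(v - 2)(v - 1)(v + 4) = 0 at v ∈ {-4, 1, 2, 3}.
The Hessian is diagonal: diag(J_uu, J_vv). Second derivatives: J_uu(2)=-12, J_uu(3)=12; J_vv(-4)=6300, J_vv(1)=-300, J_vv(2)=180, J_vv(3)=-420.
Local maxima occur where both diagonal entries negative: (2, 1), (2, 3). Count: 2.

2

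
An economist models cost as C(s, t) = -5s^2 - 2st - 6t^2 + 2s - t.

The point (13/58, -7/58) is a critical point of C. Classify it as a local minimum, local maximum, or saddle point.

local maximum

The Hessian of C is constant: H = [[-10, -2], [-2, -12]].
det(H) = (-10)·(-12) − (-2)² = 116.
det(H) > 0 and tr(H) = -22 < 0, so H is negative definite and the point is a local maximum.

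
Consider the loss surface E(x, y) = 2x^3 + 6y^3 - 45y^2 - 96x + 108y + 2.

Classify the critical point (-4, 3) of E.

The mixed partial ∂²E/∂x∂y is 0, so the Hessian at any point is diag(E_xx, E_yy) = diag(12x, 18(2y - 5)).
At (-4, 3): H = diag(-48, 18).
The eigenvalues have opposite signs, so H is indefinite: a saddle point.

saddle point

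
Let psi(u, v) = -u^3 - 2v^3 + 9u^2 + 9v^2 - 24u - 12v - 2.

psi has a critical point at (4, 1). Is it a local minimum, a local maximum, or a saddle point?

The mixed partial ∂²psi/∂u∂v is 0, so the Hessian at any point is diag(psi_uu, psi_vv) = diag(6(-u + 3), 6(-2v + 3)).
At (4, 1): H = diag(-6, 6).
The eigenvalues have opposite signs, so H is indefinite: a saddle point.

saddle point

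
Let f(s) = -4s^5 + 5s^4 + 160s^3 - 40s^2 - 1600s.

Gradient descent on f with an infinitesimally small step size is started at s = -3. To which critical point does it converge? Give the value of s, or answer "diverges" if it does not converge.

-4

f'(s) = -20(s - 5)(s - 2)(s + 2)(s + 4), so f'(-3) = 800.
Gradient descent moves in the -f' direction, i.e. s is decreasing.
The nearest critical point in that direction is s = -4, where f'' = 2160 > 0 (a local minimum). The iterate converges there.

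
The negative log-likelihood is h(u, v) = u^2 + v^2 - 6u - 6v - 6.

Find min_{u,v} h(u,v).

-24

h(u,v) separates as P(u) + Q(v) − 6, so its minimum is min P + min Q − 6.
P'(u) = 2u - 6 vanishes at u ∈ {3}; Q'(v) = 2v - 6 vanishes at v ∈ {3}.
Local minima of P (where P''>0): P(3)=-9. Local minima of Q: Q(3)=-9.
So the global minimum of h is P(3) + Q(3) − 6 = -9 − 9 − 6 = -24, attained at (3, 3).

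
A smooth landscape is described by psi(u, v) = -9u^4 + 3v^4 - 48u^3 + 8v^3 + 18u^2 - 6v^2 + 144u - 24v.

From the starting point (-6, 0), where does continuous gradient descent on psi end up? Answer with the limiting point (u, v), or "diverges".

diverges

psi is separable, so gradient descent decouples: u follows -∂psi/∂u, v follows -∂psi/∂v.
∂psi/∂u = -36(u - 1)(u + 1)(u + 4); at u=-6 this is 2520, so u decreases.
∂psi/∂v = 12(v - 1)(v + 1)(v + 2); at v=0 this is -24, so v increases.
The u-coordinate has no critical point in that direction and runs off to infinity.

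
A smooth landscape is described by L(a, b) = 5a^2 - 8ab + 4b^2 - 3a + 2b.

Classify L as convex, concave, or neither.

L is quadratic, so its Hessian is the constant matrix H = [[10, -8], [-8, 8]].
det(H) = 16, tr(H) = 18.
det(H) > 0 and tr(H) > 0, so H is positive definite everywhere: convex.

convex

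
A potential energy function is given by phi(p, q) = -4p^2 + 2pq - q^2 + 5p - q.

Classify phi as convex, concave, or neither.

concave

phi is quadratic, so its Hessian is the constant matrix H = [[-8, 2], [2, -2]].
det(H) = 12, tr(H) = -10.
det(H) > 0 and tr(H) < 0, so H is negative definite everywhere: concave.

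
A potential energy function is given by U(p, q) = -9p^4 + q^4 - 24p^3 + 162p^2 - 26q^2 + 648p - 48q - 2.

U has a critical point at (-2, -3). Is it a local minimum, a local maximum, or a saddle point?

local minimum

The mixed partial ∂²U/∂p∂q is 0, so the Hessian at any point is diag(U_pp, U_qq) = diag(36(-3p^2 - 4p + 9), 4(3q^2 - 13)).
At (-2, -3): H = diag(180, 56).
Both eigenvalues are positive, so H is positive definite: a local minimum.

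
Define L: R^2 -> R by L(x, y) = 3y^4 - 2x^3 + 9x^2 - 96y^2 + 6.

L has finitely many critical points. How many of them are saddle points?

3

L separates as a function of x plus a function of y, so ∇L=0 decouples.
∂L/∂x = -6x(x - 3) = 0 at x ∈ {0, 3}; ∂L/∂y = 12y(y - 4)(y + 4) = 0 at y ∈ {-4, 0, 4}.
The Hessian is diagonal: diag(L_xx, L_yy). Second derivatives: L_xx(0)=18, L_xx(3)=-18; L_yy(-4)=384, L_yy(0)=-192, L_yy(4)=384.
Saddle points occur where the two diagonal entries have opposite signs: (0, 0), (3, -4), (3, 4). Count: 3.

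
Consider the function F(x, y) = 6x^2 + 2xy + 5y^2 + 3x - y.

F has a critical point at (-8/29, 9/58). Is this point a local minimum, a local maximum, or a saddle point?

local minimum

The Hessian of F is constant: H = [[12, 2], [2, 10]].
det(H) = 12·10 − 2² = 116.
det(H) > 0 and tr(H) = 22 > 0, so H is positive definite and the point is a local minimum.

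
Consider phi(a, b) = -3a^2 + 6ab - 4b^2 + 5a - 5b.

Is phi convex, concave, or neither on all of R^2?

concave

phi is quadratic, so its Hessian is the constant matrix H = [[-6, 6], [6, -8]].
det(H) = 12, tr(H) = -14.
det(H) > 0 and tr(H) < 0, so H is negative definite everywhere: concave.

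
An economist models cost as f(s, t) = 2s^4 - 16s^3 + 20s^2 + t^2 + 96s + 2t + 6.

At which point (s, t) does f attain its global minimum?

f(s,t) separates as P(s) + Q(t) + 6, so its minimum is min P + min Q + 6.
P'(s) = 8(s - 4)(s - 3)(s + 1) vanishes at s ∈ {-1, 3, 4}; Q'(t) = 2(t + 1) vanishes at t ∈ {-1}.
Local minima of P (where P''>0): P(-1)=-58, P(4)=192. Local minima of Q: Q(-1)=-1.
So the global minimum of f is P(-1) + Q(-1) + 6 = -58 − 1 + 6 = -53, attained at (-1, -1).

(-1, -1)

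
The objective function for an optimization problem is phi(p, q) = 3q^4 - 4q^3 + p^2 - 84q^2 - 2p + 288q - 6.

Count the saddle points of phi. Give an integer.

1

phi separates as a function of p plus a function of q, so ∇phi=0 decouples.
∂phi/∂p = 2(p - 1) = 0 at p ∈ {1}; ∂phi/∂q = 12(q - 3)(q - 2)(q + 4) = 0 at q ∈ {-4, 2, 3}.
The Hessian is diagonal: diag(phi_pp, phi_qq). Second derivatives: phi_pp(1)=2; phi_qq(-4)=504, phi_qq(2)=-72, phi_qq(3)=84.
Saddle points occur where the two diagonal entries have opposite signs: (1, 2). Count: 1.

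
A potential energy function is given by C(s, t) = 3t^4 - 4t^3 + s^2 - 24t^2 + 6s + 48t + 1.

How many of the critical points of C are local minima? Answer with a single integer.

2

C separates as a function of s plus a function of t, so ∇C=0 decouples.
∂C/∂s = 2(s + 3) = 0 at s ∈ {-3}; ∂C/∂t = 12(t - 2)(t - 1)(t + 2) = 0 at t ∈ {-2, 1, 2}.
The Hessian is diagonal: diag(C_ss, C_tt). Second derivatives: C_ss(-3)=2; C_tt(-2)=144, C_tt(1)=-36, C_tt(2)=48.
Local minima occur where both diagonal entries positive: (-3, -2), (-3, 2). Count: 2.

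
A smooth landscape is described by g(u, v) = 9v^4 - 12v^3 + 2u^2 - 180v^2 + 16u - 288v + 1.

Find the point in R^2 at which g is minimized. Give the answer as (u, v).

g(u,v) separates as P(u) + Q(v) + 1, so its minimum is min P + min Q + 1.
P'(u) = 4u + 16 vanishes at u ∈ {-4}; Q'(v) = 36(v - 4)(v + 1)(v + 2) vanishes at v ∈ {-2, -1, 4}.
Local minima of P (where P''>0): P(-4)=-32. Local minima of Q: Q(-2)=96, Q(4)=-2496.
So the global minimum of g is P(-4) + Q(4) + 1 = -32 − 2496 + 1 = -2527, attained at (-4, 4).

(-4, 4)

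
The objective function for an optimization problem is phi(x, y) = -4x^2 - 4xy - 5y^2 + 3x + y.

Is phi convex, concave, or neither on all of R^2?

concave

phi is quadratic, so its Hessian is the constant matrix H = [[-8, -4], [-4, -10]].
det(H) = 64, tr(H) = -18.
det(H) > 0 and tr(H) < 0, so H is negative definite everywhere: concave.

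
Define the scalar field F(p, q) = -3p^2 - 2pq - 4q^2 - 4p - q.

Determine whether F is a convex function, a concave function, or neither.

F is quadratic, so its Hessian is the constant matrix H = [[-6, -2], [-2, -8]].
det(H) = 44, tr(H) = -14.
det(H) > 0 and tr(H) < 0, so H is negative definite everywhere: concave.

concave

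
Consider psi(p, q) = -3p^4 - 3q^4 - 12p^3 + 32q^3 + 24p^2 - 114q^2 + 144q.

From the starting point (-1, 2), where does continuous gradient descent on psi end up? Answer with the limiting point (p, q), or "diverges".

psi is separable, so gradient descent decouples: p follows -∂psi/∂p, q follows -∂psi/∂q.
∂psi/∂p = -12p(p - 1)(p + 4); at p=-1 this is -72, so p increases.
∂psi/∂q = -12(q - 4)(q - 3)(q - 1); at q=2 this is -24, so q increases.
p converges to its nearest critical value 0 (a local min of the p-part); q converges to 3. The iterate converges to (0, 3).

(0, 3)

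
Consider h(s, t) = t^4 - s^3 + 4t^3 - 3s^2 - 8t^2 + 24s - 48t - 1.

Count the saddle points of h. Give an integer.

3

h separates as a function of s plus a function of t, so ∇h=0 decouples.
∂h/∂s = -3(s - 2)(s + 4) = 0 at s ∈ {-4, 2}; ∂h/∂t = 4(t - 2)(t + 2)(t + 3) = 0 at t ∈ {-3, -2, 2}.
The Hessian is diagonal: diag(h_ss, h_tt). Second derivatives: h_ss(-4)=18, h_ss(2)=-18; h_tt(-3)=20, h_tt(-2)=-16, h_tt(2)=80.
Saddle points occur where the two diagonal entries have opposite signs: (-4, -2), (2, -3), (2, 2). Count: 3.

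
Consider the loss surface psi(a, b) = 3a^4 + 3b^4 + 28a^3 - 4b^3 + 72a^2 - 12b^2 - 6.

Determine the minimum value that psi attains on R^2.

-38

psi(a,b) separates as P(a) + Q(b) − 6, so its minimum is min P + min Q − 6.
P'(a) = 12a(a + 3)(a + 4) vanishes at a ∈ {-4, -3, 0}; Q'(b) = 12b(b - 2)(b + 1) vanishes at b ∈ {-1, 0, 2}.
Local minima of P (where P''>0): P(-4)=128, P(0)=0. Local minima of Q: Q(-1)=-5, Q(2)=-32.
So the global minimum of psi is P(0) + Q(2) − 6 = 0 − 32 − 6 = -38, attained at (0, 2).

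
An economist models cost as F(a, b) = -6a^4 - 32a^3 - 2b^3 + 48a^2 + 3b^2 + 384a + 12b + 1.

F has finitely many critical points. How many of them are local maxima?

2

F separates as a function of a plus a function of b, so ∇F=0 decouples.
∂F/∂a = -24(a - 2)(a + 2)(a + 4) = 0 at a ∈ {-4, -2, 2}; ∂F/∂b = -6(b - 2)(b + 1) = 0 at b ∈ {-1, 2}.
The Hessian is diagonal: diag(F_aa, F_bb). Second derivatives: F_aa(-4)=-288, F_aa(-2)=192, F_aa(2)=-576; F_bb(-1)=18, F_bb(2)=-18.
Local maxima occur where both diagonal entries negative: (-4, 2), (2, 2). Count: 2.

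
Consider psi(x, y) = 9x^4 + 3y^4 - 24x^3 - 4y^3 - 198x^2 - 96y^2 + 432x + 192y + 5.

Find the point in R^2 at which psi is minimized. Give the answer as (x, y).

psi(x,y) separates as P(x) + Q(y) + 5, so its minimum is min P + min Q + 5.
P'(x) = 36(x - 4)(x - 1)(x + 3) vanishes at x ∈ {-3, 1, 4}; Q'(y) = 12(y - 4)(y - 1)(y + 4) vanishes at y ∈ {-4, 1, 4}.
Local minima of P (where P''>0): P(-3)=-1701, P(4)=-672. Local minima of Q: Q(-4)=-1280, Q(4)=-256.
So the global minimum of psi is P(-3) + Q(-4) + 5 = -1701 − 1280 + 5 = -2976, attained at (-3, -4).

(-3, -4)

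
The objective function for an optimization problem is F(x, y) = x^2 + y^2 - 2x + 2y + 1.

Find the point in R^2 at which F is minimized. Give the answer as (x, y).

(1, -1)

F(x,y) separates as P(x) + Q(y) + 1, so its minimum is min P + min Q + 1.
P'(x) = 2x - 2 vanishes at x ∈ {1}; Q'(y) = 2y + 2 vanishes at y ∈ {-1}.
Local minima of P (where P''>0): P(1)=-1. Local minima of Q: Q(-1)=-1.
So the global minimum of F is P(1) + Q(-1) + 1 = -1 − 1 + 1 = -1, attained at (1, -1).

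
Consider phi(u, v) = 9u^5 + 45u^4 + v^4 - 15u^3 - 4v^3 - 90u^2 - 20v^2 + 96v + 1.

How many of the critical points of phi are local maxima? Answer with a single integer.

2

phi separates as a function of u plus a function of v, so ∇phi=0 decouples.
∂phi/∂u = 45u(u - 1)(u + 1)(u + 4) = 0 at u ∈ {-4, -1, 0, 1}; ∂phi/∂v = 4(v - 4)(v - 2)(v + 3) = 0 at v ∈ {-3, 2, 4}.
The Hessian is diagonal: diag(phi_uu, phi_vv). Second derivatives: phi_uu(-4)=-2700, phi_uu(-1)=270, phi_uu(0)=-180, phi_uu(1)=450; phi_vv(-3)=140, phi_vv(2)=-40, phi_vv(4)=56.
Local maxima occur where both diagonal entries negative: (-4, 2), (0, 2). Count: 2.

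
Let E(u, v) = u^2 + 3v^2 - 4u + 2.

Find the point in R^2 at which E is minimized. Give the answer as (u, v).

E(u,v) separates as P(u) + Q(v) + 2, so its minimum is min P + min Q + 2.
P'(u) = 2u - 4 vanishes at u ∈ {2}; Q'(v) = 6v vanishes at v ∈ {0}.
Local minima of P (where P''>0): P(2)=-4. Local minima of Q: Q(0)=0.
So the global minimum of E is P(2) + Q(0) + 2 = -4 + 0 + 2 = -2, attained at (2, 0).

(2, 0)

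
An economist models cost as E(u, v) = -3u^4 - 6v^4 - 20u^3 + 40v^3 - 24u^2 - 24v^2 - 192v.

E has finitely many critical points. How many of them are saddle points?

4

E separates as a function of u plus a function of v, so ∇E=0 decouples.
∂E/∂u = -12u(u + 1)(u + 4) = 0 at u ∈ {-4, -1, 0}; ∂E/∂v = -24(v - 4)(v - 2)(v + 1) = 0 at v ∈ {-1, 2, 4}.
The Hessian is diagonal: diag(E_uu, E_vv). Second derivatives: E_uu(-4)=-144, E_uu(-1)=36, E_uu(0)=-48; E_vv(-1)=-360, E_vv(2)=144, E_vv(4)=-240.
Saddle points occur where the two diagonal entries have opposite signs: (-4, 2), (-1, -1), (-1, 4), (0, 2). Count: 4.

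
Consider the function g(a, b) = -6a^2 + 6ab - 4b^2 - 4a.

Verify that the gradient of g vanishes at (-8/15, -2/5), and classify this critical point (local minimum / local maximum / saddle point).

local maximum

∇g = (-12a + 6b - 4, 6a - 8b); substituting (-8/15, -2/5) gives ∇g = (0, 0), so (-8/15, -2/5) is indeed a critical point.
The Hessian of g is constant: H = [[-12, 6], [6, -8]].
det(H) = (-12)·(-8) − 6² = 60.
det(H) > 0 and tr(H) = -20 < 0, so H is negative definite and the point is a local maximum.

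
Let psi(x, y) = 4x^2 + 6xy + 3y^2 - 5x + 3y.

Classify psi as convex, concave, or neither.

psi is quadratic, so its Hessian is the constant matrix H = [[8, 6], [6, 6]].
det(H) = 12, tr(H) = 14.
det(H) > 0 and tr(H) > 0, so H is positive definite everywhere: convex.

convex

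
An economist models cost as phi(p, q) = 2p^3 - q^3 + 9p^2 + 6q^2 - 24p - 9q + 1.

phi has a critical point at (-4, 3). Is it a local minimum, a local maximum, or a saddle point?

local maximum

The mixed partial ∂²phi/∂p∂q is 0, so the Hessian at any point is diag(phi_pp, phi_qq) = diag(6(2p + 3), 6(-q + 2)).
At (-4, 3): H = diag(-30, -6).
Both eigenvalues are negative, so H is negative definite: a local maximum.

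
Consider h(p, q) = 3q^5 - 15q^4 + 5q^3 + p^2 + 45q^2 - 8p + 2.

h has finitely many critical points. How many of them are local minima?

h separates as a function of p plus a function of q, so ∇h=0 decouples.
∂h/∂p = 2(p - 4) = 0 at p ∈ {4}; ∂h/∂q = 15q(q - 3)(q - 2)(q + 1) = 0 at q ∈ {-1, 0, 2, 3}.
The Hessian is diagonal: diag(h_pp, h_qq). Second derivatives: h_pp(4)=2; h_qq(-1)=-180, h_qq(0)=90, h_qq(2)=-90, h_qq(3)=180.
Local minima occur where both diagonal entries positive: (4, 0), (4, 3). Count: 2.

2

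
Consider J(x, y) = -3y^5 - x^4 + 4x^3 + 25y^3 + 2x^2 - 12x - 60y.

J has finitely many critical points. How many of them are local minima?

J separates as a function of x plus a function of y, so ∇J=0 decouples.
∂J/∂x = -4(x - 3)(x - 1)(x + 1) = 0 at x ∈ {-1, 1, 3}; ∂J/∂y = -15(y - 2)(y - 1)(y + 1)(y + 2) = 0 at y ∈ {-2, -1, 1, 2}.
The Hessian is diagonal: diag(J_xx, J_yy). Second derivatives: J_xx(-1)=-32, J_xx(1)=16, J_xx(3)=-32; J_yy(-2)=180, J_yy(-1)=-90, J_yy(1)=90, J_yy(2)=-180.
Local minima occur where both diagonal entries positive: (1, -2), (1, 1). Count: 2.

2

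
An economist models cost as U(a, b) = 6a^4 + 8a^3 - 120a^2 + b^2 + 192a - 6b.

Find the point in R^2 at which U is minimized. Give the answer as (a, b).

(-4, 3)

U(a,b) separates as P(a) + Q(b), so its minimum is min P + min Q.
P'(a) = 24(a - 2)(a - 1)(a + 4) vanishes at a ∈ {-4, 1, 2}; Q'(b) = 2b - 6 vanishes at b ∈ {3}.
Local minima of P (where P''>0): P(-4)=-1664, P(2)=64. Local minima of Q: Q(3)=-9.
So the global minimum of U is P(-4) + Q(3) = -1664 − 9 = -1673, attained at (-4, 3).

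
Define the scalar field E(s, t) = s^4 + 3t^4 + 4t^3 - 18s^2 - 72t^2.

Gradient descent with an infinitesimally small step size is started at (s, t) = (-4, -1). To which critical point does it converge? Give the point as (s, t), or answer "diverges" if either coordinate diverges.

(-3, -4)

E is separable, so gradient descent decouples: s follows -∂E/∂s, t follows -∂E/∂t.
∂E/∂s = 4s(s - 3)(s + 3); at s=-4 this is -112, so s increases.
∂E/∂t = 12t(t - 3)(t + 4); at t=-1 this is 144, so t decreases.
s converges to its nearest critical value -3 (a local min of the s-part); t converges to -4. The iterate converges to (-3, -4).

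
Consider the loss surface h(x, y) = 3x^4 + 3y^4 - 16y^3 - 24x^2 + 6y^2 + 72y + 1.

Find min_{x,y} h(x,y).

h(x,y) separates as P(x) + Q(y) + 1, so its minimum is min P + min Q + 1.
P'(x) = 12x(x - 2)(x + 2) vanishes at x ∈ {-2, 0, 2}; Q'(y) = 12(y - 3)(y - 2)(y + 1) vanishes at y ∈ {-1, 2, 3}.
Local minima of P (where P''>0): P(-2)=-48, P(2)=-48. Local minima of Q: Q(-1)=-47, Q(3)=81.
So the global minimum of h is P(-2) + Q(-1) + 1 = -48 − 47 + 1 = -94, attained at (-2, -1).

-94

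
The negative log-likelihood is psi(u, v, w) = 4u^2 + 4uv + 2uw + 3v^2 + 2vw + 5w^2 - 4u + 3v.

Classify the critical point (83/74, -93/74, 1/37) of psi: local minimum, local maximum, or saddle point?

The Hessian is constant: H = [[8, 4, 2], [4, 6, 2], [2, 2, 10]].
Leading principal minors: Δ₁ = 8, Δ₂ = 32, Δ₃ = 296.
All leading minors are positive, so H is positive definite: a local minimum.

local minimum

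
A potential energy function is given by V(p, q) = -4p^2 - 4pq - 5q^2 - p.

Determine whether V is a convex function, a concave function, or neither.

V is quadratic, so its Hessian is the constant matrix H = [[-8, -4], [-4, -10]].
det(H) = 64, tr(H) = -18.
det(H) > 0 and tr(H) < 0, so H is negative definite everywhere: concave.

concave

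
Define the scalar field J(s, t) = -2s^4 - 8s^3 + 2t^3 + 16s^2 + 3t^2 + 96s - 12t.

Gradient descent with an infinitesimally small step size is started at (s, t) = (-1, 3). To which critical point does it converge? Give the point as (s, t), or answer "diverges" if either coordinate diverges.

J is separable, so gradient descent decouples: s follows -∂J/∂s, t follows -∂J/∂t.
∂J/∂s = -8(s - 2)(s + 2)(s + 3); at s=-1 this is 48, so s decreases.
∂J/∂t = 6(t - 1)(t + 2); at t=3 this is 60, so t decreases.
s converges to its nearest critical value -2 (a local min of the s-part); t converges to 1. The iterate converges to (-2, 1).

(-2, 1)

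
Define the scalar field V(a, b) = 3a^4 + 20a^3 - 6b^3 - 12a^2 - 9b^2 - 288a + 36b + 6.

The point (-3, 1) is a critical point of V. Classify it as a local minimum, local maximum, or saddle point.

local maximum

The mixed partial ∂²V/∂a∂b is 0, so the Hessian at any point is diag(V_aa, V_bb) = diag(12(3a^2 + 10a - 2), -18(2b + 1)).
At (-3, 1): H = diag(-60, -54).
Both eigenvalues are negative, so H is negative definite: a local maximum.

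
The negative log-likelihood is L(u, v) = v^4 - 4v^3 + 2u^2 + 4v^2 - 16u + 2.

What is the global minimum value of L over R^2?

-30

L(u,v) separates as P(u) + Q(v) + 2, so its minimum is min P + min Q + 2.
P'(u) = 4u - 16 vanishes at u ∈ {4}; Q'(v) = 4v(v - 2)(v - 1) vanishes at v ∈ {0, 1, 2}.
Local minima of P (where P''>0): P(4)=-32. Local minima of Q: Q(0)=0, Q(2)=0.
So the global minimum of L is P(4) + Q(0) + 2 = -32 + 0 + 2 = -30, attained at (4, 0).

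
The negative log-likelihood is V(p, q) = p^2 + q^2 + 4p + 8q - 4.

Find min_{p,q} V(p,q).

-24

V(p,q) separates as A(p) + B(q) − 4, so its minimum is min A + min B − 4.
A'(p) = 2p + 4 vanishes at p ∈ {-2}; B'(q) = 2q + 8 vanishes at q ∈ {-4}.
Local minima of A (where A''>0): A(-2)=-4. Local minima of B: B(-4)=-16.
So the global minimum of V is A(-2) + B(-4) − 4 = -4 − 16 − 4 = -24, attained at (-2, -4).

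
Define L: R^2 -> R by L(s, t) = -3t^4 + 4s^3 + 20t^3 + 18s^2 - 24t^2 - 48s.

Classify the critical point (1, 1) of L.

The mixed partial ∂²L/∂s∂t is 0, so the Hessian at any point is diag(L_ss, L_tt) = diag(12(2s + 3), 12(-3t^2 + 10t - 4)).
At (1, 1): H = diag(60, 36).
Both eigenvalues are positive, so H is positive definite: a local minimum.

local minimum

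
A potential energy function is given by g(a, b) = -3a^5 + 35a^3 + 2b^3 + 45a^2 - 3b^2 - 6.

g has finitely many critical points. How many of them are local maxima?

g separates as a function of a plus a function of b, so ∇g=0 decouples.
∂g/∂a = -15a(a - 3)(a + 1)(a + 2) = 0 at a ∈ {-2, -1, 0, 3}; ∂g/∂b = 6b(b - 1) = 0 at b ∈ {0, 1}.
The Hessian is diagonal: diag(g_aa, g_bb). Second derivatives: g_aa(-2)=150, g_aa(-1)=-60, g_aa(0)=90, g_aa(3)=-900; g_bb(0)=-6, g_bb(1)=6.
Local maxima occur where both diagonal entries negative: (-1, 0), (3, 0). Count: 2.

2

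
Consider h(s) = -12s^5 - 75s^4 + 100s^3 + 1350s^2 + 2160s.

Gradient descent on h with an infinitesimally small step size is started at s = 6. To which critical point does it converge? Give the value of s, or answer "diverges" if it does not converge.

diverges

h'(s) = -60(s - 3)(s + 1)(s + 3)(s + 4), so h'(6) = -113400.
Gradient descent moves in the -h' direction, i.e. s is increasing.
There is no critical point above s=6, and h' keeps the same sign, so the iterate runs off to +∞.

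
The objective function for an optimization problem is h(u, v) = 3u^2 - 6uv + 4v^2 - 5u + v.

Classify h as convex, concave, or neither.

h is quadratic, so its Hessian is the constant matrix H = [[6, -6], [-6, 8]].
det(H) = 12, tr(H) = 14.
det(H) > 0 and tr(H) > 0, so H is positive definite everywhere: convex.

convex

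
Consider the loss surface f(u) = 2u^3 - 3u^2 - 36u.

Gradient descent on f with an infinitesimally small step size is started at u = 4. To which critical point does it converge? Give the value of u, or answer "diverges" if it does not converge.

3

f'(u) = 6(u - 3)(u + 2), so f'(4) = 36.
Gradient descent moves in the -f' direction, i.e. u is decreasing.
The nearest critical point in that direction is u = 3, where f'' = 30 > 0 (a local minimum). The iterate converges there.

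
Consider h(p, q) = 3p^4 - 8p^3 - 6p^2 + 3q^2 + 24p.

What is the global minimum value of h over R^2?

-19

h(p,q) separates as A(p) + B(q), so its minimum is min A + min B.
A'(p) = 12(p - 2)(p - 1)(p + 1) vanishes at p ∈ {-1, 1, 2}; B'(q) = 6q vanishes at q ∈ {0}.
Local minima of A (where A''>0): A(-1)=-19, A(2)=8. Local minima of B: B(0)=0.
So the global minimum of h is A(-1) + B(0) = -19 + 0 = -19, attained at (-1, 0).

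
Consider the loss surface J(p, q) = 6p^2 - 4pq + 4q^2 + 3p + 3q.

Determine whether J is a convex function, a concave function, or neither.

convex

J is quadratic, so its Hessian is the constant matrix H = [[12, -4], [-4, 8]].
det(H) = 80, tr(H) = 20.
det(H) > 0 and tr(H) > 0, so H is positive definite everywhere: convex.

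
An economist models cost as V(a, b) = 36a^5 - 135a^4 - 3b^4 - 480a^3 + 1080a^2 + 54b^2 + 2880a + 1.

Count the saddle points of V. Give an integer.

V separates as a function of a plus a function of b, so ∇V=0 decouples.
∂V/∂a = 180(a - 4)(a - 2)(a + 1)(a + 2) = 0 at a ∈ {-2, -1, 2, 4}; ∂V/∂b = -12b(b - 3)(b + 3) = 0 at b ∈ {-3, 0, 3}.
The Hessian is diagonal: diag(V_aa, V_bb). Second derivatives: V_aa(-2)=-4320, V_aa(-1)=2700, V_aa(2)=-4320, V_aa(4)=10800; V_bb(-3)=-216, V_bb(0)=108, V_bb(3)=-216.
Saddle points occur where the two diagonal entries have opposite signs: (-2, 0), (-1, -3), (-1, 3), (2, 0), (4, -3), (4, 3). Count: 6.

6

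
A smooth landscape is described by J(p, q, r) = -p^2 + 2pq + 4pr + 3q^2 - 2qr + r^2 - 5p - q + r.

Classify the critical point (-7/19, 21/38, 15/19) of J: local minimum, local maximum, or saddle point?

saddle point

The Hessian is constant: H = [[-2, 2, 4], [2, 6, -2], [4, -2, 2]].
Leading principal minors: Δ₁ = -2, Δ₂ = -16, Δ₃ = -152.
The minors fit neither the all-positive nor the alternating-sign pattern, so H is indefinite: a saddle point.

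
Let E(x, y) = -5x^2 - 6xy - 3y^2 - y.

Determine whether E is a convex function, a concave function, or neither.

E is quadratic, so its Hessian is the constant matrix H = [[-10, -6], [-6, -6]].
det(H) = 24, tr(H) = -16.
det(H) > 0 and tr(H) < 0, so H is negative definite everywhere: concave.

concave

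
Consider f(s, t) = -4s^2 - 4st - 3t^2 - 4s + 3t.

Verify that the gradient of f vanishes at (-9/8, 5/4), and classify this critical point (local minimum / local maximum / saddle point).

∇f = (-8s - 4t - 4, -4s - 6t + 3); substituting (-9/8, 5/4) gives ∇f = (0, 0), so (-9/8, 5/4) is indeed a critical point.
The Hessian of f is constant: H = [[-8, -4], [-4, -6]].
det(H) = (-8)·(-6) − (-4)² = 32.
det(H) > 0 and tr(H) = -14 < 0, so H is negative definite and the point is a local maximum.

local maximum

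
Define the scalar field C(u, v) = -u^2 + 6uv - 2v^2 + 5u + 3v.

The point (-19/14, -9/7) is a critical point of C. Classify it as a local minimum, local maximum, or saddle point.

The Hessian of C is constant: H = [[-2, 6], [6, -4]].
det(H) = (-2)·(-4) − 6² = -28.
Since det(H) < 0, H is indefinite and the critical point is a saddle point.

saddle point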